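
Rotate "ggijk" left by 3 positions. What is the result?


Input: "ggijk", rotate left by 3
First 3 characters: "ggi"
Remaining characters: "jk"
Concatenate remaining + first: "jk" + "ggi" = "jkggi"

jkggi


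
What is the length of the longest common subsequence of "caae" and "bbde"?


LCS of "caae" and "bbde"
DP table:
           b    b    d    e
      0    0    0    0    0
  c   0    0    0    0    0
  a   0    0    0    0    0
  a   0    0    0    0    0
  e   0    0    0    0    1
LCS length = dp[4][4] = 1

1


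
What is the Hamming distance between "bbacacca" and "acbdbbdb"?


Comparing "bbacacca" and "acbdbbdb" position by position:
  Position 0: 'b' vs 'a' => differ
  Position 1: 'b' vs 'c' => differ
  Position 2: 'a' vs 'b' => differ
  Position 3: 'c' vs 'd' => differ
  Position 4: 'a' vs 'b' => differ
  Position 5: 'c' vs 'b' => differ
  Position 6: 'c' vs 'd' => differ
  Position 7: 'a' vs 'b' => differ
Total differences (Hamming distance): 8

8


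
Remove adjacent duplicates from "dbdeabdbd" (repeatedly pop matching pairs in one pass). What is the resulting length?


Input: dbdeabdbd
Stack-based adjacent duplicate removal:
  Read 'd': push. Stack: d
  Read 'b': push. Stack: db
  Read 'd': push. Stack: dbd
  Read 'e': push. Stack: dbde
  Read 'a': push. Stack: dbdea
  Read 'b': push. Stack: dbdeab
  Read 'd': push. Stack: dbdeabd
  Read 'b': push. Stack: dbdeabdb
  Read 'd': push. Stack: dbdeabdbd
Final stack: "dbdeabdbd" (length 9)

9


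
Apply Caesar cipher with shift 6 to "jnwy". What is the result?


Caesar cipher: shift "jnwy" by 6
  'j' (pos 9) + 6 = pos 15 = 'p'
  'n' (pos 13) + 6 = pos 19 = 't'
  'w' (pos 22) + 6 = pos 2 = 'c'
  'y' (pos 24) + 6 = pos 4 = 'e'
Result: ptce

ptce


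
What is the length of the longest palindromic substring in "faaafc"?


Input: "faaafc"
Checking substrings for palindromes:
  [0:5] "faaaf" (len 5) => palindrome
  [1:4] "aaa" (len 3) => palindrome
  [1:3] "aa" (len 2) => palindrome
  [2:4] "aa" (len 2) => palindrome
Longest palindromic substring: "faaaf" with length 5

5


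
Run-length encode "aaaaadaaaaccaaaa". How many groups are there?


Input: aaaaadaaaaccaaaa
Scanning for consecutive runs:
  Group 1: 'a' x 5 (positions 0-4)
  Group 2: 'd' x 1 (positions 5-5)
  Group 3: 'a' x 4 (positions 6-9)
  Group 4: 'c' x 2 (positions 10-11)
  Group 5: 'a' x 4 (positions 12-15)
Total groups: 5

5


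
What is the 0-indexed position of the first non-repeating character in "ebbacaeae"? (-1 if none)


Input: ebbacaeae
Character frequencies:
  'a': 3
  'b': 2
  'c': 1
  'e': 3
Scanning left to right for freq == 1:
  Position 0 ('e'): freq=3, skip
  Position 1 ('b'): freq=2, skip
  Position 2 ('b'): freq=2, skip
  Position 3 ('a'): freq=3, skip
  Position 4 ('c'): unique! => answer = 4

4


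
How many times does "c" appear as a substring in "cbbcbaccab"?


Searching for "c" in "cbbcbaccab"
Scanning each position:
  Position 0: "c" => MATCH
  Position 1: "b" => no
  Position 2: "b" => no
  Position 3: "c" => MATCH
  Position 4: "b" => no
  Position 5: "a" => no
  Position 6: "c" => MATCH
  Position 7: "c" => MATCH
  Position 8: "a" => no
  Position 9: "b" => no
Total occurrences: 4

4


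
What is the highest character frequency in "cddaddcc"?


Input: cddaddcc
Character counts:
  'a': 1
  'c': 3
  'd': 4
Maximum frequency: 4

4


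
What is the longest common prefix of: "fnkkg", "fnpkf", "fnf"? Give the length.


Words: fnkkg, fnpkf, fnf
  Position 0: all 'f' => match
  Position 1: all 'n' => match
  Position 2: ('k', 'p', 'f') => mismatch, stop
LCP = "fn" (length 2)

2


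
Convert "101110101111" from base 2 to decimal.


Input: "101110101111" in base 2
Positional expansion:
  Digit '1' (value 1) x 2^11 = 2048
  Digit '0' (value 0) x 2^10 = 0
  Digit '1' (value 1) x 2^9 = 512
  Digit '1' (value 1) x 2^8 = 256
  Digit '1' (value 1) x 2^7 = 128
  Digit '0' (value 0) x 2^6 = 0
  Digit '1' (value 1) x 2^5 = 32
  Digit '0' (value 0) x 2^4 = 0
  Digit '1' (value 1) x 2^3 = 8
  Digit '1' (value 1) x 2^2 = 4
  Digit '1' (value 1) x 2^1 = 2
  Digit '1' (value 1) x 2^0 = 1
Sum = 2991

2991


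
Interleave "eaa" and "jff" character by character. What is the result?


Interleaving "eaa" and "jff":
  Position 0: 'e' from first, 'j' from second => "ej"
  Position 1: 'a' from first, 'f' from second => "af"
  Position 2: 'a' from first, 'f' from second => "af"
Result: ejafaf

ejafaf


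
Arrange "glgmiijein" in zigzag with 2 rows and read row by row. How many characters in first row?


Zigzag "glgmiijein" into 2 rows:
Placing characters:
  'g' => row 0
  'l' => row 1
  'g' => row 0
  'm' => row 1
  'i' => row 0
  'i' => row 1
  'j' => row 0
  'e' => row 1
  'i' => row 0
  'n' => row 1
Rows:
  Row 0: "ggiji"
  Row 1: "lmien"
First row length: 5

5


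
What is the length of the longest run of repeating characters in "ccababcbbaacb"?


Input: "ccababcbbaacb"
Scanning for longest run:
  Position 1 ('c'): continues run of 'c', length=2
  Position 2 ('a'): new char, reset run to 1
  Position 3 ('b'): new char, reset run to 1
  Position 4 ('a'): new char, reset run to 1
  Position 5 ('b'): new char, reset run to 1
  Position 6 ('c'): new char, reset run to 1
  Position 7 ('b'): new char, reset run to 1
  Position 8 ('b'): continues run of 'b', length=2
  Position 9 ('a'): new char, reset run to 1
  Position 10 ('a'): continues run of 'a', length=2
  Position 11 ('c'): new char, reset run to 1
  Position 12 ('b'): new char, reset run to 1
Longest run: 'c' with length 2

2


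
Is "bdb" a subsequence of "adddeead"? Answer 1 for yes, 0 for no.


Check if "bdb" is a subsequence of "adddeead"
Greedy scan:
  Position 0 ('a'): no match needed
  Position 1 ('d'): no match needed
  Position 2 ('d'): no match needed
  Position 3 ('d'): no match needed
  Position 4 ('e'): no match needed
  Position 5 ('e'): no match needed
  Position 6 ('a'): no match needed
  Position 7 ('d'): no match needed
Only matched 0/3 characters => not a subsequence

0


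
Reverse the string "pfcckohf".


Input: pfcckohf
Reading characters right to left:
  Position 7: 'f'
  Position 6: 'h'
  Position 5: 'o'
  Position 4: 'k'
  Position 3: 'c'
  Position 2: 'c'
  Position 1: 'f'
  Position 0: 'p'
Reversed: fhokccfp

fhokccfp


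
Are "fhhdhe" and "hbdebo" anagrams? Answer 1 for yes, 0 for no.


Strings: "fhhdhe", "hbdebo"
Sorted first:  defhhh
Sorted second: bbdeho
Differ at position 0: 'd' vs 'b' => not anagrams

0


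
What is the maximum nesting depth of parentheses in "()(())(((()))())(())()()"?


Input: "()(())(((()))())(())()()"
Tracking depth:
  Position 0 '(': depth becomes 1
  Position 1 ')': depth becomes 0
  Position 2 '(': depth becomes 1
  Position 3 '(': depth becomes 2
  Position 4 ')': depth becomes 1
  Position 5 ')': depth becomes 0
  Position 6 '(': depth becomes 1
  Position 7 '(': depth becomes 2
  Position 8 '(': depth becomes 3
  Position 9 '(': depth becomes 4
  Position 10 ')': depth becomes 3
  Position 11 ')': depth becomes 2
  Position 12 ')': depth becomes 1
  Position 13 '(': depth becomes 2
  Position 14 ')': depth becomes 1
  Position 15 ')': depth becomes 0
  Position 16 '(': depth becomes 1
  Position 17 '(': depth becomes 2
  Position 18 ')': depth becomes 1
  Position 19 ')': depth becomes 0
  Position 20 '(': depth becomes 1
  Position 21 ')': depth becomes 0
  Position 22 '(': depth becomes 1
  Position 23 ')': depth becomes 0
Maximum depth reached: 4

4


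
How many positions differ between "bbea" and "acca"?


Comparing "bbea" and "acca" position by position:
  Position 0: 'b' vs 'a' => DIFFER
  Position 1: 'b' vs 'c' => DIFFER
  Position 2: 'e' vs 'c' => DIFFER
  Position 3: 'a' vs 'a' => same
Positions that differ: 3

3


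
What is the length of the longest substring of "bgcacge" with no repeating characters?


Input: "bgcacge"
Sliding window (track last position of each char):
  Position 0 ('b'): window [0,0] length 1 -- new best
  Position 1 ('g'): window [0,1] length 2 -- new best
  Position 2 ('c'): window [0,2] length 3 -- new best
  Position 3 ('a'): window [0,3] length 4 -- new best
  Position 4 ('c'): repeat (last at 2), move window start to 3
  Position 4 ('c'): window [3,4] length 2
  Position 5 ('g'): window [3,5] length 3
  Position 6 ('e'): window [3,6] length 4
Longest substring with no repeats: "bgca" with length 4

4


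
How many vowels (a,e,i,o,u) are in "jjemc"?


Input: jjemc
Checking each character:
  'j' at position 0: consonant
  'j' at position 1: consonant
  'e' at position 2: vowel (running total: 1)
  'm' at position 3: consonant
  'c' at position 4: consonant
Total vowels: 1

1


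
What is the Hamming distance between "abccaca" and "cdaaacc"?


Comparing "abccaca" and "cdaaacc" position by position:
  Position 0: 'a' vs 'c' => differ
  Position 1: 'b' vs 'd' => differ
  Position 2: 'c' vs 'a' => differ
  Position 3: 'c' vs 'a' => differ
  Position 4: 'a' vs 'a' => same
  Position 5: 'c' vs 'c' => same
  Position 6: 'a' vs 'c' => differ
Total differences (Hamming distance): 5

5


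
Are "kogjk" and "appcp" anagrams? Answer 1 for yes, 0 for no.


Strings: "kogjk", "appcp"
Sorted first:  gjkko
Sorted second: acppp
Differ at position 0: 'g' vs 'a' => not anagrams

0


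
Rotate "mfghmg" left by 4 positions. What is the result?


Input: "mfghmg", rotate left by 4
First 4 characters: "mfgh"
Remaining characters: "mg"
Concatenate remaining + first: "mg" + "mfgh" = "mgmfgh"

mgmfgh


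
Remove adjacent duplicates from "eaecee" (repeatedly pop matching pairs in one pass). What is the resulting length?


Input: eaecee
Stack-based adjacent duplicate removal:
  Read 'e': push. Stack: e
  Read 'a': push. Stack: ea
  Read 'e': push. Stack: eae
  Read 'c': push. Stack: eaec
  Read 'e': push. Stack: eaece
  Read 'e': matches stack top 'e' => pop. Stack: eaec
Final stack: "eaec" (length 4)

4


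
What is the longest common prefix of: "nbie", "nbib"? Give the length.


Words: nbie, nbib
  Position 0: all 'n' => match
  Position 1: all 'b' => match
  Position 2: all 'i' => match
  Position 3: ('e', 'b') => mismatch, stop
LCP = "nbi" (length 3)

3


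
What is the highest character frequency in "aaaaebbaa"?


Input: aaaaebbaa
Character counts:
  'a': 6
  'b': 2
  'e': 1
Maximum frequency: 6

6


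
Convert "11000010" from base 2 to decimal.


Input: "11000010" in base 2
Positional expansion:
  Digit '1' (value 1) x 2^7 = 128
  Digit '1' (value 1) x 2^6 = 64
  Digit '0' (value 0) x 2^5 = 0
  Digit '0' (value 0) x 2^4 = 0
  Digit '0' (value 0) x 2^3 = 0
  Digit '0' (value 0) x 2^2 = 0
  Digit '1' (value 1) x 2^1 = 2
  Digit '0' (value 0) x 2^0 = 0
Sum = 194

194


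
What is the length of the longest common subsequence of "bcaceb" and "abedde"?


LCS of "bcaceb" and "abedde"
DP table:
           a    b    e    d    d    e
      0    0    0    0    0    0    0
  b   0    0    1    1    1    1    1
  c   0    0    1    1    1    1    1
  a   0    1    1    1    1    1    1
  c   0    1    1    1    1    1    1
  e   0    1    1    2    2    2    2
  b   0    1    2    2    2    2    2
LCS length = dp[6][6] = 2

2


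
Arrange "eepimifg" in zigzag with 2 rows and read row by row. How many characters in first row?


Zigzag "eepimifg" into 2 rows:
Placing characters:
  'e' => row 0
  'e' => row 1
  'p' => row 0
  'i' => row 1
  'm' => row 0
  'i' => row 1
  'f' => row 0
  'g' => row 1
Rows:
  Row 0: "epmf"
  Row 1: "eiig"
First row length: 4

4


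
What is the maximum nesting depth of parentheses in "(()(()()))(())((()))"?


Input: "(()(()()))(())((()))"
Tracking depth:
  Position 0 '(': depth becomes 1
  Position 1 '(': depth becomes 2
  Position 2 ')': depth becomes 1
  Position 3 '(': depth becomes 2
  Position 4 '(': depth becomes 3
  Position 5 ')': depth becomes 2
  Position 6 '(': depth becomes 3
  Position 7 ')': depth becomes 2
  Position 8 ')': depth becomes 1
  Position 9 ')': depth becomes 0
  Position 10 '(': depth becomes 1
  Position 11 '(': depth becomes 2
  Position 12 ')': depth becomes 1
  Position 13 ')': depth becomes 0
  Position 14 '(': depth becomes 1
  Position 15 '(': depth becomes 2
  Position 16 '(': depth becomes 3
  Position 17 ')': depth becomes 2
  Position 18 ')': depth becomes 1
  Position 19 ')': depth becomes 0
Maximum depth reached: 3

3


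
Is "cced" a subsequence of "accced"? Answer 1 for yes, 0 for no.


Check if "cced" is a subsequence of "accced"
Greedy scan:
  Position 0 ('a'): no match needed
  Position 1 ('c'): matches sub[0] = 'c'
  Position 2 ('c'): matches sub[1] = 'c'
  Position 3 ('c'): no match needed
  Position 4 ('e'): matches sub[2] = 'e'
  Position 5 ('d'): matches sub[3] = 'd'
All 4 characters matched => is a subsequence

1


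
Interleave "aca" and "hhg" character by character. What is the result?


Interleaving "aca" and "hhg":
  Position 0: 'a' from first, 'h' from second => "ah"
  Position 1: 'c' from first, 'h' from second => "ch"
  Position 2: 'a' from first, 'g' from second => "ag"
Result: ahchag

ahchag


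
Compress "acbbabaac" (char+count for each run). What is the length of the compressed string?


Input: acbbabaac
Runs:
  'a' x 1 => "a1"
  'c' x 1 => "c1"
  'b' x 2 => "b2"
  'a' x 1 => "a1"
  'b' x 1 => "b1"
  'a' x 2 => "a2"
  'c' x 1 => "c1"
Compressed: "a1c1b2a1b1a2c1"
Compressed length: 14

14


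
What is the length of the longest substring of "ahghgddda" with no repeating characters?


Input: "ahghgddda"
Sliding window (track last position of each char):
  Position 0 ('a'): window [0,0] length 1 -- new best
  Position 1 ('h'): window [0,1] length 2 -- new best
  Position 2 ('g'): window [0,2] length 3 -- new best
  Position 3 ('h'): repeat (last at 1), move window start to 2
  Position 3 ('h'): window [2,3] length 2
  Position 4 ('g'): repeat (last at 2), move window start to 3
  Position 4 ('g'): window [3,4] length 2
  Position 5 ('d'): window [3,5] length 3
  Position 6 ('d'): repeat (last at 5), move window start to 6
  Position 6 ('d'): window [6,6] length 1
  Position 7 ('d'): repeat (last at 6), move window start to 7
  Position 7 ('d'): window [7,7] length 1
  Position 8 ('a'): window [7,8] length 2
Longest substring with no repeats: "ahg" with length 3

3


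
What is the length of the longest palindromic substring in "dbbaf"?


Input: "dbbaf"
Checking substrings for palindromes:
  [1:3] "bb" (len 2) => palindrome
Longest palindromic substring: "bb" with length 2

2


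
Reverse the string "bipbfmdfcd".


Input: bipbfmdfcd
Reading characters right to left:
  Position 9: 'd'
  Position 8: 'c'
  Position 7: 'f'
  Position 6: 'd'
  Position 5: 'm'
  Position 4: 'f'
  Position 3: 'b'
  Position 2: 'p'
  Position 1: 'i'
  Position 0: 'b'
Reversed: dcfdmfbpib

dcfdmfbpib


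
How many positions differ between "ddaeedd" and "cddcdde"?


Comparing "ddaeedd" and "cddcdde" position by position:
  Position 0: 'd' vs 'c' => DIFFER
  Position 1: 'd' vs 'd' => same
  Position 2: 'a' vs 'd' => DIFFER
  Position 3: 'e' vs 'c' => DIFFER
  Position 4: 'e' vs 'd' => DIFFER
  Position 5: 'd' vs 'd' => same
  Position 6: 'd' vs 'e' => DIFFER
Positions that differ: 5

5


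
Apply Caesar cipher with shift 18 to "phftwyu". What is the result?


Caesar cipher: shift "phftwyu" by 18
  'p' (pos 15) + 18 = pos 7 = 'h'
  'h' (pos 7) + 18 = pos 25 = 'z'
  'f' (pos 5) + 18 = pos 23 = 'x'
  't' (pos 19) + 18 = pos 11 = 'l'
  'w' (pos 22) + 18 = pos 14 = 'o'
  'y' (pos 24) + 18 = pos 16 = 'q'
  'u' (pos 20) + 18 = pos 12 = 'm'
Result: hzxloqm

hzxloqm


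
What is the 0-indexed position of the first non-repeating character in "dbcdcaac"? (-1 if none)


Input: dbcdcaac
Character frequencies:
  'a': 2
  'b': 1
  'c': 3
  'd': 2
Scanning left to right for freq == 1:
  Position 0 ('d'): freq=2, skip
  Position 1 ('b'): unique! => answer = 1

1


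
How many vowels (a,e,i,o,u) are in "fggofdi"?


Input: fggofdi
Checking each character:
  'f' at position 0: consonant
  'g' at position 1: consonant
  'g' at position 2: consonant
  'o' at position 3: vowel (running total: 1)
  'f' at position 4: consonant
  'd' at position 5: consonant
  'i' at position 6: vowel (running total: 2)
Total vowels: 2

2


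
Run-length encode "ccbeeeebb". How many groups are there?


Input: ccbeeeebb
Scanning for consecutive runs:
  Group 1: 'c' x 2 (positions 0-1)
  Group 2: 'b' x 1 (positions 2-2)
  Group 3: 'e' x 4 (positions 3-6)
  Group 4: 'b' x 2 (positions 7-8)
Total groups: 4

4


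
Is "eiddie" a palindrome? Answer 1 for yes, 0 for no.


Input: eiddie
Reversed: eiddie
  Compare pos 0 ('e') with pos 5 ('e'): match
  Compare pos 1 ('i') with pos 4 ('i'): match
  Compare pos 2 ('d') with pos 3 ('d'): match
Result: palindrome

1


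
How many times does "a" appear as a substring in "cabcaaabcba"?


Searching for "a" in "cabcaaabcba"
Scanning each position:
  Position 0: "c" => no
  Position 1: "a" => MATCH
  Position 2: "b" => no
  Position 3: "c" => no
  Position 4: "a" => MATCH
  Position 5: "a" => MATCH
  Position 6: "a" => MATCH
  Position 7: "b" => no
  Position 8: "c" => no
  Position 9: "b" => no
  Position 10: "a" => MATCH
Total occurrences: 5

5


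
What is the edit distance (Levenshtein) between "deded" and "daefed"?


Computing edit distance: "deded" -> "daefed"
DP table:
           d    a    e    f    e    d
      0    1    2    3    4    5    6
  d   1    0    1    2    3    4    5
  e   2    1    1    1    2    3    4
  d   3    2    2    2    2    3    3
  e   4    3    3    2    3    2    3
  d   5    4    4    3    3    3    2
Edit distance = dp[5][6] = 2

2


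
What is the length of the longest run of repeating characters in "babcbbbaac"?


Input: "babcbbbaac"
Scanning for longest run:
  Position 1 ('a'): new char, reset run to 1
  Position 2 ('b'): new char, reset run to 1
  Position 3 ('c'): new char, reset run to 1
  Position 4 ('b'): new char, reset run to 1
  Position 5 ('b'): continues run of 'b', length=2
  Position 6 ('b'): continues run of 'b', length=3
  Position 7 ('a'): new char, reset run to 1
  Position 8 ('a'): continues run of 'a', length=2
  Position 9 ('c'): new char, reset run to 1
Longest run: 'b' with length 3

3


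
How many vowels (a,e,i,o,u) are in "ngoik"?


Input: ngoik
Checking each character:
  'n' at position 0: consonant
  'g' at position 1: consonant
  'o' at position 2: vowel (running total: 1)
  'i' at position 3: vowel (running total: 2)
  'k' at position 4: consonant
Total vowels: 2

2


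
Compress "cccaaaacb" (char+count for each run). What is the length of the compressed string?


Input: cccaaaacb
Runs:
  'c' x 3 => "c3"
  'a' x 4 => "a4"
  'c' x 1 => "c1"
  'b' x 1 => "b1"
Compressed: "c3a4c1b1"
Compressed length: 8

8


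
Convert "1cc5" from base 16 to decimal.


Input: "1cc5" in base 16
Positional expansion:
  Digit '1' (value 1) x 16^3 = 4096
  Digit 'c' (value 12) x 16^2 = 3072
  Digit 'c' (value 12) x 16^1 = 192
  Digit '5' (value 5) x 16^0 = 5
Sum = 7365

7365


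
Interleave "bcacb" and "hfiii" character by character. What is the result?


Interleaving "bcacb" and "hfiii":
  Position 0: 'b' from first, 'h' from second => "bh"
  Position 1: 'c' from first, 'f' from second => "cf"
  Position 2: 'a' from first, 'i' from second => "ai"
  Position 3: 'c' from first, 'i' from second => "ci"
  Position 4: 'b' from first, 'i' from second => "bi"
Result: bhcfaicibi

bhcfaicibi


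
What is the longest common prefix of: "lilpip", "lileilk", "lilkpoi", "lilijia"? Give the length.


Words: lilpip, lileilk, lilkpoi, lilijia
  Position 0: all 'l' => match
  Position 1: all 'i' => match
  Position 2: all 'l' => match
  Position 3: ('p', 'e', 'k', 'i') => mismatch, stop
LCP = "lil" (length 3)

3


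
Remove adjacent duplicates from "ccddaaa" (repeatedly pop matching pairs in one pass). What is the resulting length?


Input: ccddaaa
Stack-based adjacent duplicate removal:
  Read 'c': push. Stack: c
  Read 'c': matches stack top 'c' => pop. Stack: (empty)
  Read 'd': push. Stack: d
  Read 'd': matches stack top 'd' => pop. Stack: (empty)
  Read 'a': push. Stack: a
  Read 'a': matches stack top 'a' => pop. Stack: (empty)
  Read 'a': push. Stack: a
Final stack: "a" (length 1)

1


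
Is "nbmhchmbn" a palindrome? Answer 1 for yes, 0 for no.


Input: nbmhchmbn
Reversed: nbmhchmbn
  Compare pos 0 ('n') with pos 8 ('n'): match
  Compare pos 1 ('b') with pos 7 ('b'): match
  Compare pos 2 ('m') with pos 6 ('m'): match
  Compare pos 3 ('h') with pos 5 ('h'): match
Result: palindrome

1


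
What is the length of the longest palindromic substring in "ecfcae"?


Input: "ecfcae"
Checking substrings for palindromes:
  [1:4] "cfc" (len 3) => palindrome
Longest palindromic substring: "cfc" with length 3

3


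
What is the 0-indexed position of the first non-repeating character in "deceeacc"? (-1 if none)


Input: deceeacc
Character frequencies:
  'a': 1
  'c': 3
  'd': 1
  'e': 3
Scanning left to right for freq == 1:
  Position 0 ('d'): unique! => answer = 0

0


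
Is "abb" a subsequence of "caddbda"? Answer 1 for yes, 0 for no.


Check if "abb" is a subsequence of "caddbda"
Greedy scan:
  Position 0 ('c'): no match needed
  Position 1 ('a'): matches sub[0] = 'a'
  Position 2 ('d'): no match needed
  Position 3 ('d'): no match needed
  Position 4 ('b'): matches sub[1] = 'b'
  Position 5 ('d'): no match needed
  Position 6 ('a'): no match needed
Only matched 2/3 characters => not a subsequence

0


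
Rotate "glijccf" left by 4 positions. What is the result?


Input: "glijccf", rotate left by 4
First 4 characters: "glij"
Remaining characters: "ccf"
Concatenate remaining + first: "ccf" + "glij" = "ccfglij"

ccfglij


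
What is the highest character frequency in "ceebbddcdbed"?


Input: ceebbddcdbed
Character counts:
  'b': 3
  'c': 2
  'd': 4
  'e': 3
Maximum frequency: 4

4


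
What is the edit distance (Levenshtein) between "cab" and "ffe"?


Computing edit distance: "cab" -> "ffe"
DP table:
           f    f    e
      0    1    2    3
  c   1    1    2    3
  a   2    2    2    3
  b   3    3    3    3
Edit distance = dp[3][3] = 3

3


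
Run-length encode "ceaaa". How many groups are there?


Input: ceaaa
Scanning for consecutive runs:
  Group 1: 'c' x 1 (positions 0-0)
  Group 2: 'e' x 1 (positions 1-1)
  Group 3: 'a' x 3 (positions 2-4)
Total groups: 3

3


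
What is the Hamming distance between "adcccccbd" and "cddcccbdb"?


Comparing "adcccccbd" and "cddcccbdb" position by position:
  Position 0: 'a' vs 'c' => differ
  Position 1: 'd' vs 'd' => same
  Position 2: 'c' vs 'd' => differ
  Position 3: 'c' vs 'c' => same
  Position 4: 'c' vs 'c' => same
  Position 5: 'c' vs 'c' => same
  Position 6: 'c' vs 'b' => differ
  Position 7: 'b' vs 'd' => differ
  Position 8: 'd' vs 'b' => differ
Total differences (Hamming distance): 5

5


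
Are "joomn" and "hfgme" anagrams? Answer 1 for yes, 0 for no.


Strings: "joomn", "hfgme"
Sorted first:  jmnoo
Sorted second: efghm
Differ at position 0: 'j' vs 'e' => not anagrams

0


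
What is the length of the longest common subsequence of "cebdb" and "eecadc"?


LCS of "cebdb" and "eecadc"
DP table:
           e    e    c    a    d    c
      0    0    0    0    0    0    0
  c   0    0    0    1    1    1    1
  e   0    1    1    1    1    1    1
  b   0    1    1    1    1    1    1
  d   0    1    1    1    1    2    2
  b   0    1    1    1    1    2    2
LCS length = dp[5][6] = 2

2


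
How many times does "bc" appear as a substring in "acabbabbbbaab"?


Searching for "bc" in "acabbabbbbaab"
Scanning each position:
  Position 0: "ac" => no
  Position 1: "ca" => no
  Position 2: "ab" => no
  Position 3: "bb" => no
  Position 4: "ba" => no
  Position 5: "ab" => no
  Position 6: "bb" => no
  Position 7: "bb" => no
  Position 8: "bb" => no
  Position 9: "ba" => no
  Position 10: "aa" => no
  Position 11: "ab" => no
Total occurrences: 0

0


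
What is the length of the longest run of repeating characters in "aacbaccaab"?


Input: "aacbaccaab"
Scanning for longest run:
  Position 1 ('a'): continues run of 'a', length=2
  Position 2 ('c'): new char, reset run to 1
  Position 3 ('b'): new char, reset run to 1
  Position 4 ('a'): new char, reset run to 1
  Position 5 ('c'): new char, reset run to 1
  Position 6 ('c'): continues run of 'c', length=2
  Position 7 ('a'): new char, reset run to 1
  Position 8 ('a'): continues run of 'a', length=2
  Position 9 ('b'): new char, reset run to 1
Longest run: 'a' with length 2

2


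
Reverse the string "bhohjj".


Input: bhohjj
Reading characters right to left:
  Position 5: 'j'
  Position 4: 'j'
  Position 3: 'h'
  Position 2: 'o'
  Position 1: 'h'
  Position 0: 'b'
Reversed: jjhohb

jjhohb


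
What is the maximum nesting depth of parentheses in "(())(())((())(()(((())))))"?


Input: "(())(())((())(()(((())))))"
Tracking depth:
  Position 0 '(': depth becomes 1
  Position 1 '(': depth becomes 2
  Position 2 ')': depth becomes 1
  Position 3 ')': depth becomes 0
  Position 4 '(': depth becomes 1
  Position 5 '(': depth becomes 2
  Position 6 ')': depth becomes 1
  Position 7 ')': depth becomes 0
  Position 8 '(': depth becomes 1
  Position 9 '(': depth becomes 2
  Position 10 '(': depth becomes 3
  Position 11 ')': depth becomes 2
  Position 12 ')': depth becomes 1
  Position 13 '(': depth becomes 2
  Position 14 '(': depth becomes 3
  Position 15 ')': depth becomes 2
  Position 16 '(': depth becomes 3
  Position 17 '(': depth becomes 4
  Position 18 '(': depth becomes 5
  Position 19 '(': depth becomes 6
  Position 20 ')': depth becomes 5
  Position 21 ')': depth becomes 4
  Position 22 ')': depth becomes 3
  Position 23 ')': depth becomes 2
  Position 24 ')': depth becomes 1
  Position 25 ')': depth becomes 0
Maximum depth reached: 6

6


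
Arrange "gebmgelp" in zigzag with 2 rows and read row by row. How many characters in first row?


Zigzag "gebmgelp" into 2 rows:
Placing characters:
  'g' => row 0
  'e' => row 1
  'b' => row 0
  'm' => row 1
  'g' => row 0
  'e' => row 1
  'l' => row 0
  'p' => row 1
Rows:
  Row 0: "gbgl"
  Row 1: "emep"
First row length: 4

4


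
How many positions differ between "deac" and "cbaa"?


Comparing "deac" and "cbaa" position by position:
  Position 0: 'd' vs 'c' => DIFFER
  Position 1: 'e' vs 'b' => DIFFER
  Position 2: 'a' vs 'a' => same
  Position 3: 'c' vs 'a' => DIFFER
Positions that differ: 3

3


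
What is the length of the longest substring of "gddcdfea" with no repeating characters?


Input: "gddcdfea"
Sliding window (track last position of each char):
  Position 0 ('g'): window [0,0] length 1 -- new best
  Position 1 ('d'): window [0,1] length 2 -- new best
  Position 2 ('d'): repeat (last at 1), move window start to 2
  Position 2 ('d'): window [2,2] length 1
  Position 3 ('c'): window [2,3] length 2
  Position 4 ('d'): repeat (last at 2), move window start to 3
  Position 4 ('d'): window [3,4] length 2
  Position 5 ('f'): window [3,5] length 3 -- new best
  Position 6 ('e'): window [3,6] length 4 -- new best
  Position 7 ('a'): window [3,7] length 5 -- new best
Longest substring with no repeats: "cdfea" with length 5

5


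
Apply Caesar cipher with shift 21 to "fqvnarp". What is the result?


Caesar cipher: shift "fqvnarp" by 21
  'f' (pos 5) + 21 = pos 0 = 'a'
  'q' (pos 16) + 21 = pos 11 = 'l'
  'v' (pos 21) + 21 = pos 16 = 'q'
  'n' (pos 13) + 21 = pos 8 = 'i'
  'a' (pos 0) + 21 = pos 21 = 'v'
  'r' (pos 17) + 21 = pos 12 = 'm'
  'p' (pos 15) + 21 = pos 10 = 'k'
Result: alqivmk

alqivmk


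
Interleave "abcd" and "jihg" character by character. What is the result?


Interleaving "abcd" and "jihg":
  Position 0: 'a' from first, 'j' from second => "aj"
  Position 1: 'b' from first, 'i' from second => "bi"
  Position 2: 'c' from first, 'h' from second => "ch"
  Position 3: 'd' from first, 'g' from second => "dg"
Result: ajbichdg

ajbichdg


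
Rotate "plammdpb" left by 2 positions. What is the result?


Input: "plammdpb", rotate left by 2
First 2 characters: "pl"
Remaining characters: "ammdpb"
Concatenate remaining + first: "ammdpb" + "pl" = "ammdpbpl"

ammdpbpl


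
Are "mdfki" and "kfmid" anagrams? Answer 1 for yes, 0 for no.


Strings: "mdfki", "kfmid"
Sorted first:  dfikm
Sorted second: dfikm
Sorted forms match => anagrams

1


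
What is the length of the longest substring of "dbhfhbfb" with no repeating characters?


Input: "dbhfhbfb"
Sliding window (track last position of each char):
  Position 0 ('d'): window [0,0] length 1 -- new best
  Position 1 ('b'): window [0,1] length 2 -- new best
  Position 2 ('h'): window [0,2] length 3 -- new best
  Position 3 ('f'): window [0,3] length 4 -- new best
  Position 4 ('h'): repeat (last at 2), move window start to 3
  Position 4 ('h'): window [3,4] length 2
  Position 5 ('b'): window [3,5] length 3
  Position 6 ('f'): repeat (last at 3), move window start to 4
  Position 6 ('f'): window [4,6] length 3
  Position 7 ('b'): repeat (last at 5), move window start to 6
  Position 7 ('b'): window [6,7] length 2
Longest substring with no repeats: "dbhf" with length 4

4


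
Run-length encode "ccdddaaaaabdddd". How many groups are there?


Input: ccdddaaaaabdddd
Scanning for consecutive runs:
  Group 1: 'c' x 2 (positions 0-1)
  Group 2: 'd' x 3 (positions 2-4)
  Group 3: 'a' x 5 (positions 5-9)
  Group 4: 'b' x 1 (positions 10-10)
  Group 5: 'd' x 4 (positions 11-14)
Total groups: 5

5


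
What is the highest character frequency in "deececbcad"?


Input: deececbcad
Character counts:
  'a': 1
  'b': 1
  'c': 3
  'd': 2
  'e': 3
Maximum frequency: 3

3


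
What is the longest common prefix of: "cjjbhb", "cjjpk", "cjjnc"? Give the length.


Words: cjjbhb, cjjpk, cjjnc
  Position 0: all 'c' => match
  Position 1: all 'j' => match
  Position 2: all 'j' => match
  Position 3: ('b', 'p', 'n') => mismatch, stop
LCP = "cjj" (length 3)

3


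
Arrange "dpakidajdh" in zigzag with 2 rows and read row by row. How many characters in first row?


Zigzag "dpakidajdh" into 2 rows:
Placing characters:
  'd' => row 0
  'p' => row 1
  'a' => row 0
  'k' => row 1
  'i' => row 0
  'd' => row 1
  'a' => row 0
  'j' => row 1
  'd' => row 0
  'h' => row 1
Rows:
  Row 0: "daiad"
  Row 1: "pkdjh"
First row length: 5

5


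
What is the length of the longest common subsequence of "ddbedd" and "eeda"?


LCS of "ddbedd" and "eeda"
DP table:
           e    e    d    a
      0    0    0    0    0
  d   0    0    0    1    1
  d   0    0    0    1    1
  b   0    0    0    1    1
  e   0    1    1    1    1
  d   0    1    1    2    2
  d   0    1    1    2    2
LCS length = dp[6][4] = 2

2


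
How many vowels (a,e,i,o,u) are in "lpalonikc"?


Input: lpalonikc
Checking each character:
  'l' at position 0: consonant
  'p' at position 1: consonant
  'a' at position 2: vowel (running total: 1)
  'l' at position 3: consonant
  'o' at position 4: vowel (running total: 2)
  'n' at position 5: consonant
  'i' at position 6: vowel (running total: 3)
  'k' at position 7: consonant
  'c' at position 8: consonant
Total vowels: 3

3


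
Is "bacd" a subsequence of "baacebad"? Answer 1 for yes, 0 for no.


Check if "bacd" is a subsequence of "baacebad"
Greedy scan:
  Position 0 ('b'): matches sub[0] = 'b'
  Position 1 ('a'): matches sub[1] = 'a'
  Position 2 ('a'): no match needed
  Position 3 ('c'): matches sub[2] = 'c'
  Position 4 ('e'): no match needed
  Position 5 ('b'): no match needed
  Position 6 ('a'): no match needed
  Position 7 ('d'): matches sub[3] = 'd'
All 4 characters matched => is a subsequence

1


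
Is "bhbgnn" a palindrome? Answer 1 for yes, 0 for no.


Input: bhbgnn
Reversed: nngbhb
  Compare pos 0 ('b') with pos 5 ('n'): MISMATCH
  Compare pos 1 ('h') with pos 4 ('n'): MISMATCH
  Compare pos 2 ('b') with pos 3 ('g'): MISMATCH
Result: not a palindrome

0


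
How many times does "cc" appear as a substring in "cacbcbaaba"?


Searching for "cc" in "cacbcbaaba"
Scanning each position:
  Position 0: "ca" => no
  Position 1: "ac" => no
  Position 2: "cb" => no
  Position 3: "bc" => no
  Position 4: "cb" => no
  Position 5: "ba" => no
  Position 6: "aa" => no
  Position 7: "ab" => no
  Position 8: "ba" => no
Total occurrences: 0

0


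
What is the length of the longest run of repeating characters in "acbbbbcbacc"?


Input: "acbbbbcbacc"
Scanning for longest run:
  Position 1 ('c'): new char, reset run to 1
  Position 2 ('b'): new char, reset run to 1
  Position 3 ('b'): continues run of 'b', length=2
  Position 4 ('b'): continues run of 'b', length=3
  Position 5 ('b'): continues run of 'b', length=4
  Position 6 ('c'): new char, reset run to 1
  Position 7 ('b'): new char, reset run to 1
  Position 8 ('a'): new char, reset run to 1
  Position 9 ('c'): new char, reset run to 1
  Position 10 ('c'): continues run of 'c', length=2
Longest run: 'b' with length 4

4


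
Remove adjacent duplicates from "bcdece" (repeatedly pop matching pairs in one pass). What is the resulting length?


Input: bcdece
Stack-based adjacent duplicate removal:
  Read 'b': push. Stack: b
  Read 'c': push. Stack: bc
  Read 'd': push. Stack: bcd
  Read 'e': push. Stack: bcde
  Read 'c': push. Stack: bcdec
  Read 'e': push. Stack: bcdece
Final stack: "bcdece" (length 6)

6


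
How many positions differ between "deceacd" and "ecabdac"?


Comparing "deceacd" and "ecabdac" position by position:
  Position 0: 'd' vs 'e' => DIFFER
  Position 1: 'e' vs 'c' => DIFFER
  Position 2: 'c' vs 'a' => DIFFER
  Position 3: 'e' vs 'b' => DIFFER
  Position 4: 'a' vs 'd' => DIFFER
  Position 5: 'c' vs 'a' => DIFFER
  Position 6: 'd' vs 'c' => DIFFER
Positions that differ: 7

7


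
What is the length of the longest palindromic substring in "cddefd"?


Input: "cddefd"
Checking substrings for palindromes:
  [1:3] "dd" (len 2) => palindrome
Longest palindromic substring: "dd" with length 2

2


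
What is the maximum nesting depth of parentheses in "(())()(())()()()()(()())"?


Input: "(())()(())()()()()(()())"
Tracking depth:
  Position 0 '(': depth becomes 1
  Position 1 '(': depth becomes 2
  Position 2 ')': depth becomes 1
  Position 3 ')': depth becomes 0
  Position 4 '(': depth becomes 1
  Position 5 ')': depth becomes 0
  Position 6 '(': depth becomes 1
  Position 7 '(': depth becomes 2
  Position 8 ')': depth becomes 1
  Position 9 ')': depth becomes 0
  Position 10 '(': depth becomes 1
  Position 11 ')': depth becomes 0
  Position 12 '(': depth becomes 1
  Position 13 ')': depth becomes 0
  Position 14 '(': depth becomes 1
  Position 15 ')': depth becomes 0
  Position 16 '(': depth becomes 1
  Position 17 ')': depth becomes 0
  Position 18 '(': depth becomes 1
  Position 19 '(': depth becomes 2
  Position 20 ')': depth becomes 1
  Position 21 '(': depth becomes 2
  Position 22 ')': depth becomes 1
  Position 23 ')': depth becomes 0
Maximum depth reached: 2

2


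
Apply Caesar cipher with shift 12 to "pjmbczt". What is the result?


Caesar cipher: shift "pjmbczt" by 12
  'p' (pos 15) + 12 = pos 1 = 'b'
  'j' (pos 9) + 12 = pos 21 = 'v'
  'm' (pos 12) + 12 = pos 24 = 'y'
  'b' (pos 1) + 12 = pos 13 = 'n'
  'c' (pos 2) + 12 = pos 14 = 'o'
  'z' (pos 25) + 12 = pos 11 = 'l'
  't' (pos 19) + 12 = pos 5 = 'f'
Result: bvynolf

bvynolf


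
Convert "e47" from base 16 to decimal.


Input: "e47" in base 16
Positional expansion:
  Digit 'e' (value 14) x 16^2 = 3584
  Digit '4' (value 4) x 16^1 = 64
  Digit '7' (value 7) x 16^0 = 7
Sum = 3655

3655


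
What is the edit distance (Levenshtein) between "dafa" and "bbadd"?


Computing edit distance: "dafa" -> "bbadd"
DP table:
           b    b    a    d    d
      0    1    2    3    4    5
  d   1    1    2    3    3    4
  a   2    2    2    2    3    4
  f   3    3    3    3    3    4
  a   4    4    4    3    4    4
Edit distance = dp[4][5] = 4

4


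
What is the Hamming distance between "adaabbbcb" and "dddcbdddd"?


Comparing "adaabbbcb" and "dddcbdddd" position by position:
  Position 0: 'a' vs 'd' => differ
  Position 1: 'd' vs 'd' => same
  Position 2: 'a' vs 'd' => differ
  Position 3: 'a' vs 'c' => differ
  Position 4: 'b' vs 'b' => same
  Position 5: 'b' vs 'd' => differ
  Position 6: 'b' vs 'd' => differ
  Position 7: 'c' vs 'd' => differ
  Position 8: 'b' vs 'd' => differ
Total differences (Hamming distance): 7

7


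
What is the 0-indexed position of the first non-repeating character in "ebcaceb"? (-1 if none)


Input: ebcaceb
Character frequencies:
  'a': 1
  'b': 2
  'c': 2
  'e': 2
Scanning left to right for freq == 1:
  Position 0 ('e'): freq=2, skip
  Position 1 ('b'): freq=2, skip
  Position 2 ('c'): freq=2, skip
  Position 3 ('a'): unique! => answer = 3

3


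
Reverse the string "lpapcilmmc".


Input: lpapcilmmc
Reading characters right to left:
  Position 9: 'c'
  Position 8: 'm'
  Position 7: 'm'
  Position 6: 'l'
  Position 5: 'i'
  Position 4: 'c'
  Position 3: 'p'
  Position 2: 'a'
  Position 1: 'p'
  Position 0: 'l'
Reversed: cmmlicpapl

cmmlicpapl


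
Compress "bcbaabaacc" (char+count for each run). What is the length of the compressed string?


Input: bcbaabaacc
Runs:
  'b' x 1 => "b1"
  'c' x 1 => "c1"
  'b' x 1 => "b1"
  'a' x 2 => "a2"
  'b' x 1 => "b1"
  'a' x 2 => "a2"
  'c' x 2 => "c2"
Compressed: "b1c1b1a2b1a2c2"
Compressed length: 14

14


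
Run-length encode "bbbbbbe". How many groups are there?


Input: bbbbbbe
Scanning for consecutive runs:
  Group 1: 'b' x 6 (positions 0-5)
  Group 2: 'e' x 1 (positions 6-6)
Total groups: 2

2


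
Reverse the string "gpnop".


Input: gpnop
Reading characters right to left:
  Position 4: 'p'
  Position 3: 'o'
  Position 2: 'n'
  Position 1: 'p'
  Position 0: 'g'
Reversed: ponpg

ponpg


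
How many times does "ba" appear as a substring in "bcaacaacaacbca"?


Searching for "ba" in "bcaacaacaacbca"
Scanning each position:
  Position 0: "bc" => no
  Position 1: "ca" => no
  Position 2: "aa" => no
  Position 3: "ac" => no
  Position 4: "ca" => no
  Position 5: "aa" => no
  Position 6: "ac" => no
  Position 7: "ca" => no
  Position 8: "aa" => no
  Position 9: "ac" => no
  Position 10: "cb" => no
  Position 11: "bc" => no
  Position 12: "ca" => no
Total occurrences: 0

0


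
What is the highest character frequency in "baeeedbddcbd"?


Input: baeeedbddcbd
Character counts:
  'a': 1
  'b': 3
  'c': 1
  'd': 4
  'e': 3
Maximum frequency: 4

4


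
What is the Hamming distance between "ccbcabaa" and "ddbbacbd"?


Comparing "ccbcabaa" and "ddbbacbd" position by position:
  Position 0: 'c' vs 'd' => differ
  Position 1: 'c' vs 'd' => differ
  Position 2: 'b' vs 'b' => same
  Position 3: 'c' vs 'b' => differ
  Position 4: 'a' vs 'a' => same
  Position 5: 'b' vs 'c' => differ
  Position 6: 'a' vs 'b' => differ
  Position 7: 'a' vs 'd' => differ
Total differences (Hamming distance): 6

6


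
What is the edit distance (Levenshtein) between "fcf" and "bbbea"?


Computing edit distance: "fcf" -> "bbbea"
DP table:
           b    b    b    e    a
      0    1    2    3    4    5
  f   1    1    2    3    4    5
  c   2    2    2    3    4    5
  f   3    3    3    3    4    5
Edit distance = dp[3][5] = 5

5


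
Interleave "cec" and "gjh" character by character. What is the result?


Interleaving "cec" and "gjh":
  Position 0: 'c' from first, 'g' from second => "cg"
  Position 1: 'e' from first, 'j' from second => "ej"
  Position 2: 'c' from first, 'h' from second => "ch"
Result: cgejch

cgejch


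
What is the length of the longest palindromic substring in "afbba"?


Input: "afbba"
Checking substrings for palindromes:
  [2:4] "bb" (len 2) => palindrome
Longest palindromic substring: "bb" with length 2

2


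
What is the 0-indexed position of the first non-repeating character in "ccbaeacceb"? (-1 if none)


Input: ccbaeacceb
Character frequencies:
  'a': 2
  'b': 2
  'c': 4
  'e': 2
Scanning left to right for freq == 1:
  Position 0 ('c'): freq=4, skip
  Position 1 ('c'): freq=4, skip
  Position 2 ('b'): freq=2, skip
  Position 3 ('a'): freq=2, skip
  Position 4 ('e'): freq=2, skip
  Position 5 ('a'): freq=2, skip
  Position 6 ('c'): freq=4, skip
  Position 7 ('c'): freq=4, skip
  Position 8 ('e'): freq=2, skip
  Position 9 ('b'): freq=2, skip
  No unique character found => answer = -1

-1
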